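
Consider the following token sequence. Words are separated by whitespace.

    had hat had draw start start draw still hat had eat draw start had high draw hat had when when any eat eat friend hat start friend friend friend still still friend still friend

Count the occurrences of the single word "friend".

Scanning the 34 tokens for "friend":
  position 24: friend
  position 27: friend
  position 28: friend
  position 29: friend
  position 32: friend
  position 34: friend

6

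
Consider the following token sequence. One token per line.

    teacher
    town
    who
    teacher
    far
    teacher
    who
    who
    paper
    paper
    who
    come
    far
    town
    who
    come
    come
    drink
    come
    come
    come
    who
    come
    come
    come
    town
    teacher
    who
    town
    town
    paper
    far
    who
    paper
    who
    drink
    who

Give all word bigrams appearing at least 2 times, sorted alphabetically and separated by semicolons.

Bigram counts meeting the condition (at least 2 times):
  come come: 5
  paper who: 2
  teacher who: 2
  town who: 2
  who come: 3
  who paper: 2

come come; paper who; teacher who; town who; who come; who paper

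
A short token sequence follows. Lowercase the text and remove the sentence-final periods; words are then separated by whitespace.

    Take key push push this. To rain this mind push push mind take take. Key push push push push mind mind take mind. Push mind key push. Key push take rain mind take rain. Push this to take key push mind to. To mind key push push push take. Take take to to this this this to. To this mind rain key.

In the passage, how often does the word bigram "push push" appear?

Scanning the 61 overlapping bigram windows for "push push":
  position 3–4: push push
  position 10–11: push push
  position 16–17: push push
  position 17–18: push push
  position 18–19: push push
  position 46–47: push push
  position 47–48: push push

7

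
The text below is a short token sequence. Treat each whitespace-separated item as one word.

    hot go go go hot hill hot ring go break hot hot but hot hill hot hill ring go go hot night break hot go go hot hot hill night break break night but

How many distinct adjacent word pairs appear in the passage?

34 tokens → 33 bigram windows in total.
Repeated bigrams (each contributes count−1 duplicates):
  go go: 4
  hot hill: 4
  go hot: 3
  break hot: 2
  hill hot: 2
  hot go: 2
  hot hot: 2
  night break: 2
  … (1 more repeated)
14 duplicate windows → 33 − 14 = 19 distinct.

19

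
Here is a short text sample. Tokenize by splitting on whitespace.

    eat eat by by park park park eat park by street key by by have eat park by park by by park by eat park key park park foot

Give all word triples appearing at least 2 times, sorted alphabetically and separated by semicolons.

Trigram counts meeting the condition (at least 2 times):
  by by park: 2
  by park by: 2
  eat park by: 2

by by park; by park by; eat park by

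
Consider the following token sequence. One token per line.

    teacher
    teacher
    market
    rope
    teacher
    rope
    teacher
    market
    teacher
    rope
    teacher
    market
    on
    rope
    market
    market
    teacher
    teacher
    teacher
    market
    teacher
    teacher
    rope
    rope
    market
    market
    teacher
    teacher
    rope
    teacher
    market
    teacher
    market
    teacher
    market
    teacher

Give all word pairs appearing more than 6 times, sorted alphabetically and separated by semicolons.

Bigram counts meeting the condition (more than 6 times):
  market teacher: 7
  teacher market: 7

market teacher; teacher market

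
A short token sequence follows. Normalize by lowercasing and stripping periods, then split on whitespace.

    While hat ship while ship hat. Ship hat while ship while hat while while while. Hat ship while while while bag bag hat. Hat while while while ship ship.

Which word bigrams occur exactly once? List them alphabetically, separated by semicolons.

Bigram counts meeting the condition (exactly once):
  bag bag: 1
  bag hat: 1
  hat hat: 1
  ship ship: 1
  while bag: 1

bag bag; bag hat; hat hat; ship ship; while bag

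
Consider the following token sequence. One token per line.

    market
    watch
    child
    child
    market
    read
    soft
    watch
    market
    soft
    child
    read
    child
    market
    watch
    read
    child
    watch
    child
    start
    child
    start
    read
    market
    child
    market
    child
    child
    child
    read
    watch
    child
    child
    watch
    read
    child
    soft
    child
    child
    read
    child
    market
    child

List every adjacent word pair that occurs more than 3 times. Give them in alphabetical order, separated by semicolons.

child child; child market; read child

Bigram counts meeting the condition (more than 3 times):
  child child: 5
  child market: 4
  read child: 4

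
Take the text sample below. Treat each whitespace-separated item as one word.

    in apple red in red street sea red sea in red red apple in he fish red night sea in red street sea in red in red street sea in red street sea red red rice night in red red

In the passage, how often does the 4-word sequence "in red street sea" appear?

Scanning the 37 overlapping 4-gram windows for "in red street sea":
  position 4–7: in red street sea
  position 20–23: in red street sea
  position 26–29: in red street sea
  position 30–33: in red street sea

4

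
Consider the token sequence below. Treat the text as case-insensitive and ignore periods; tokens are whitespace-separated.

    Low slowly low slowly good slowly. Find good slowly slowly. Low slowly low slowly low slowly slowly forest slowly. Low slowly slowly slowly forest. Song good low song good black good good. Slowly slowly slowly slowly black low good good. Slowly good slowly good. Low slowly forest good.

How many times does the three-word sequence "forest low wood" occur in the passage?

0

Scanning the 46 overlapping trigram windows for "forest low wood":
  (none found)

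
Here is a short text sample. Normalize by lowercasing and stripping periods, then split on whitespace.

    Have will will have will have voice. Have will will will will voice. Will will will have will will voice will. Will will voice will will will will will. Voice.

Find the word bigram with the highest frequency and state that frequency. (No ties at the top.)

Bigram frequencies (highest first):
  will will: 13
  have will: 4
  will voice: 4
  will have: 3
  voice will: 3
  have voice: 1
  … (1 more, each ≤ 1)

"will will", 13 times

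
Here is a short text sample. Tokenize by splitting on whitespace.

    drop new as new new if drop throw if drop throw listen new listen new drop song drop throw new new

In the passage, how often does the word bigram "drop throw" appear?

Scanning the 20 overlapping bigram windows for "drop throw":
  position 7–8: drop throw
  position 10–11: drop throw
  position 18–19: drop throw

3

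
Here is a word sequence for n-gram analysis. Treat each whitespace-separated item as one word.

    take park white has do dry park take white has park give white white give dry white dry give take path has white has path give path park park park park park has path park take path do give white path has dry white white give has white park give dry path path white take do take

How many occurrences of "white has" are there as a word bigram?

Scanning the 56 overlapping bigram windows for "white has":
  position 3–4: white has
  position 9–10: white has
  position 23–24: white has

3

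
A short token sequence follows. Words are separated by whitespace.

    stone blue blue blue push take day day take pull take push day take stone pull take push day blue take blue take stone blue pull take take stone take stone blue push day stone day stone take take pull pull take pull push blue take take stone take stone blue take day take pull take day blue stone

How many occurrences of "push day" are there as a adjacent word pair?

3

Scanning the 58 overlapping bigram windows for "push day":
  position 12–13: push day
  position 18–19: push day
  position 33–34: push day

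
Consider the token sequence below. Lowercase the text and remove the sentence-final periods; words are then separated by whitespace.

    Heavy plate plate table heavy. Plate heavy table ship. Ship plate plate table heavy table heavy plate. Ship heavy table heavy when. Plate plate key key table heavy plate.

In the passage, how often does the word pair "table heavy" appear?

Scanning the 28 overlapping bigram windows for "table heavy":
  position 4–5: table heavy
  position 13–14: table heavy
  position 15–16: table heavy
  position 20–21: table heavy
  position 27–28: table heavy

5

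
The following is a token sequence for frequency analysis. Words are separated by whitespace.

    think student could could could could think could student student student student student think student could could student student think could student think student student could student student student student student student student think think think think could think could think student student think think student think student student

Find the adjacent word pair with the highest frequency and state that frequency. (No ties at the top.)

Bigram frequencies (highest first):
  student student: 14
  think student: 6
  student think: 6
  could could: 4
  think could: 4
  could student: 4
  … (3 more, each ≤ 4)

"student student", 14 times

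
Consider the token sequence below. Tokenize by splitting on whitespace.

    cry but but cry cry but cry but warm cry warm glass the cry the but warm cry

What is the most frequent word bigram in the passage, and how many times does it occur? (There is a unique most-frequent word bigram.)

"cry but", 3 times

Bigram frequencies (highest first):
  cry but: 3
  but cry: 2
  but warm: 2
  warm cry: 2
  but but: 1
  cry cry: 1
  … (6 more, each ≤ 1)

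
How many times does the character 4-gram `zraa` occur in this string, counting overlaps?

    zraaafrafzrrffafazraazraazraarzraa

Sliding a length-4 window over the 34 characters (31 positions):
  position 1–4: zraa
  position 18–21: zraa
  position 22–25: zraa
  position 26–29: zraa
  position 31–34: zraa

5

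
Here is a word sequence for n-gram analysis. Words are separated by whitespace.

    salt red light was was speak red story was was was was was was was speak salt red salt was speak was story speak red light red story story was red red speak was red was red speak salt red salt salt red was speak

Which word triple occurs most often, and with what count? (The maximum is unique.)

Trigram frequencies (highest first):
  was was was: 5
  was was speak: 2
  speak salt red: 2
  salt red salt: 2
  salt red light: 1
  red light was: 1
  … (30 more, each ≤ 1)

"was was was", 5 times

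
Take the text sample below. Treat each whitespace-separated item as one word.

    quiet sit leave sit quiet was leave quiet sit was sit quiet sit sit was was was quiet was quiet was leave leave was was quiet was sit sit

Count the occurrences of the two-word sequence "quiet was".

Scanning the 28 overlapping bigram windows for "quiet was":
  position 5–6: quiet was
  position 18–19: quiet was
  position 20–21: quiet was
  position 26–27: quiet was

4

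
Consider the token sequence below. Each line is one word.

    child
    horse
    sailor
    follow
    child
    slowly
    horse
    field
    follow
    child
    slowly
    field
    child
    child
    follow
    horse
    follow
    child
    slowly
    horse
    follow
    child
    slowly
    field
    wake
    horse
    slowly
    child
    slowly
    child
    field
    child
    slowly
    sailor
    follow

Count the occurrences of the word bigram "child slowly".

Scanning the 34 overlapping bigram windows for "child slowly":
  position 5–6: child slowly
  position 10–11: child slowly
  position 18–19: child slowly
  position 22–23: child slowly
  position 28–29: child slowly
  position 32–33: child slowly

6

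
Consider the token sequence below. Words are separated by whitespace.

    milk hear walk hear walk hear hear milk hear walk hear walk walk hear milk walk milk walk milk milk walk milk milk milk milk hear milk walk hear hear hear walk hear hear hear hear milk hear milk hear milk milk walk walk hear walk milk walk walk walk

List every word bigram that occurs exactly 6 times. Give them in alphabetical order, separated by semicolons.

hear hear; hear milk; hear walk; milk walk

Bigram counts meeting the condition (exactly 6 times):
  hear hear: 6
  hear milk: 6
  hear walk: 6
  milk walk: 6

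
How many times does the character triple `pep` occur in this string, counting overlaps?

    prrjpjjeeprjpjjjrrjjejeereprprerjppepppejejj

Sliding a length-3 window over the 44 characters (42 positions):
  position 35–37: pep

1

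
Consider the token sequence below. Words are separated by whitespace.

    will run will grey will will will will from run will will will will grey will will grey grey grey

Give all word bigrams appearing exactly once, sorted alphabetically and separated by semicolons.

Bigram counts meeting the condition (exactly once):
  from run: 1
  will from: 1
  will run: 1

from run; will from; will run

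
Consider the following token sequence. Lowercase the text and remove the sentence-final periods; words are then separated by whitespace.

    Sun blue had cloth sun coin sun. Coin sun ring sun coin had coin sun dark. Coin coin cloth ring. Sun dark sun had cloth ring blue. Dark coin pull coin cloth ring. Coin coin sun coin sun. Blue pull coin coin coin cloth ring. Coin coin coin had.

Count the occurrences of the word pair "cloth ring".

Scanning the 48 overlapping bigram windows for "cloth ring":
  position 19–20: cloth ring
  position 25–26: cloth ring
  position 32–33: cloth ring
  position 44–45: cloth ring

4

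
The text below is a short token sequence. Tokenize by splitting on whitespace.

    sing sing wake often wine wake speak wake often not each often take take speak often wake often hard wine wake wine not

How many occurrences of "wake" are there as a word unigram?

Scanning the 23 tokens for "wake":
  position 3: wake
  position 6: wake
  position 8: wake
  position 17: wake
  position 21: wake

5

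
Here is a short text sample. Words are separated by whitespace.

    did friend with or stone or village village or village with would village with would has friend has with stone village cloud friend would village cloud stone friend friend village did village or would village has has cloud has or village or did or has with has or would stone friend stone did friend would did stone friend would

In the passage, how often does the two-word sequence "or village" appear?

Scanning the 58 overlapping bigram windows for "or village":
  position 6–7: or village
  position 9–10: or village
  position 40–41: or village

3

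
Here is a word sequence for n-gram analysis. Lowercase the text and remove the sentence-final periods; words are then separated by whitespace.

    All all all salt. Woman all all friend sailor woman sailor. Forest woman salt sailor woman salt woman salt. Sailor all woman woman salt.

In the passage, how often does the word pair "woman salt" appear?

4

Scanning the 23 overlapping bigram windows for "woman salt":
  position 13–14: woman salt
  position 16–17: woman salt
  position 18–19: woman salt
  position 23–24: woman salt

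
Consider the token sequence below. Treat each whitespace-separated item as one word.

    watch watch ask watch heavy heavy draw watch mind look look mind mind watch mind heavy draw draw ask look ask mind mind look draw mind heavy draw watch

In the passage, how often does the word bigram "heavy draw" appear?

3

Scanning the 28 overlapping bigram windows for "heavy draw":
  position 6–7: heavy draw
  position 16–17: heavy draw
  position 27–28: heavy draw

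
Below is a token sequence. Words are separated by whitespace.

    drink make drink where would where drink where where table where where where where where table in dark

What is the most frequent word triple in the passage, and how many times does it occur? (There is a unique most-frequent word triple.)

Trigram frequencies (highest first):
  where where where: 3
  where where table: 2
  drink make drink: 1
  make drink where: 1
  drink where would: 1
  where would where: 1
  … (7 more, each ≤ 1)

"where where where", 3 times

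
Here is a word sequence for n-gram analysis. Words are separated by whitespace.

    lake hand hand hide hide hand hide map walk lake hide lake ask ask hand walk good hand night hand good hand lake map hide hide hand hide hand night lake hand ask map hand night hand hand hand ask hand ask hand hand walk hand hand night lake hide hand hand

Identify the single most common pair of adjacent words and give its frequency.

Bigram frequencies (highest first):
  hand hand: 6
  hide hand: 4
  hand night: 4
  hand hide: 3
  ask hand: 3
  hand ask: 3
  … (21 more, each ≤ 2)

"hand hand", 6 times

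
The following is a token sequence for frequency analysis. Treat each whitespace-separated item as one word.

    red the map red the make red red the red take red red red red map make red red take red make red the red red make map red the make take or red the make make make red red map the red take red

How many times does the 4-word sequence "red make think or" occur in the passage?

0

Scanning the 42 overlapping 4-gram windows for "red make think or":
  (none found)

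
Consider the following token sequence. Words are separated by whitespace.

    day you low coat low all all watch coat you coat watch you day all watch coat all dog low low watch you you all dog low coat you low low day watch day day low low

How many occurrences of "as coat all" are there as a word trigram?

Scanning the 35 overlapping trigram windows for "as coat all":
  (none found)

0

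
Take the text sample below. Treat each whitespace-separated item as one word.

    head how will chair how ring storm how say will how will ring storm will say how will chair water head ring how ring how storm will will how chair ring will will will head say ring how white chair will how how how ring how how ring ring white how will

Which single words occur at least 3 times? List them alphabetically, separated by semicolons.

Unigram counts meeting the condition (at least 3 times):
  chair: 4
  head: 3
  how: 15
  ring: 9
  say: 3
  storm: 3
  will: 12

chair; head; how; ring; say; storm; will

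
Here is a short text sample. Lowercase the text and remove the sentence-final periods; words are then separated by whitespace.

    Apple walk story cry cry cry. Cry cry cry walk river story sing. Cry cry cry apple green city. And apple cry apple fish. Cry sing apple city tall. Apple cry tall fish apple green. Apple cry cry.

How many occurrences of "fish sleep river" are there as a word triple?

Scanning the 36 overlapping trigram windows for "fish sleep river":
  (none found)

0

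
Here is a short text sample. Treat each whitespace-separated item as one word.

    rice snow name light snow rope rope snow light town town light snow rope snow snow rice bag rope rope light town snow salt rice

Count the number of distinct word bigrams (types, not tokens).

25 tokens → 24 bigram windows in total.
Repeated bigrams (each contributes count−1 duplicates):
  light snow: 2
  light town: 2
  rope rope: 2
  rope snow: 2
  snow rope: 2
5 duplicate windows → 24 − 5 = 19 distinct.

19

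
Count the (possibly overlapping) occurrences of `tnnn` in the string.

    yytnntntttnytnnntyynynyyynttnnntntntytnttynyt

2

Sliding a length-4 window over the 45 characters (42 positions):
  position 13–16: tnnn
  position 28–31: tnnn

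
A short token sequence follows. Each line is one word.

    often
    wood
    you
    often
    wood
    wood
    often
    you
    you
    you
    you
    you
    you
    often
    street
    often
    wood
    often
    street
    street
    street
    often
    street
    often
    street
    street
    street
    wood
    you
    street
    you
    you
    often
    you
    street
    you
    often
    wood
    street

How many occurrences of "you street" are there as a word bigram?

Scanning the 38 overlapping bigram windows for "you street":
  position 29–30: you street
  position 34–35: you street

2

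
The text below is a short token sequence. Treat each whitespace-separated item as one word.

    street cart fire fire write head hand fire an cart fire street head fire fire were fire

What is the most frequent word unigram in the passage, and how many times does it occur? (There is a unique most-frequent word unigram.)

"fire", 7 times

Unigram frequencies (highest first):
  fire: 7
  street: 2
  cart: 2
  head: 2
  write: 1
  hand: 1
  … (2 more, each ≤ 1)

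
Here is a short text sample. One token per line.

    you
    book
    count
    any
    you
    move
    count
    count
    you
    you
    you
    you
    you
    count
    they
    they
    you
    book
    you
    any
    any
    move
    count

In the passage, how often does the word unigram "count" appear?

5

Scanning the 23 tokens for "count":
  position 3: count
  position 7: count
  position 8: count
  position 14: count
  position 23: count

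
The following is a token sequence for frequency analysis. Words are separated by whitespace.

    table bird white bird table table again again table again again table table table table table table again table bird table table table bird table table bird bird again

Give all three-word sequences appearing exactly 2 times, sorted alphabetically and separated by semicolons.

Trigram counts meeting the condition (exactly 2 times):
  again again table: 2
  table again again: 2
  table bird table: 2
  table table again: 2
  table table bird: 2

again again table; table again again; table bird table; table table again; table table bird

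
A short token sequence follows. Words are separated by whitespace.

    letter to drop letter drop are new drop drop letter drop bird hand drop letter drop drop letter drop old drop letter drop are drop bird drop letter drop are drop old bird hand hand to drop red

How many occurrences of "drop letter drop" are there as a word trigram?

6

Scanning the 36 overlapping trigram windows for "drop letter drop":
  position 3–5: drop letter drop
  position 9–11: drop letter drop
  position 14–16: drop letter drop
  position 17–19: drop letter drop
  position 21–23: drop letter drop
  position 27–29: drop letter drop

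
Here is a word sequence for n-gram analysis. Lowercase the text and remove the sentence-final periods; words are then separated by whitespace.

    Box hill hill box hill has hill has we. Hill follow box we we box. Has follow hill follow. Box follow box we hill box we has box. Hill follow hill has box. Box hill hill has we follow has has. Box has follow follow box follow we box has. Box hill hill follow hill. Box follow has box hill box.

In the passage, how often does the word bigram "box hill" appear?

6

Scanning the 60 overlapping bigram windows for "box hill":
  position 1–2: box hill
  position 4–5: box hill
  position 28–29: box hill
  position 34–35: box hill
  position 51–52: box hill
  position 59–60: box hill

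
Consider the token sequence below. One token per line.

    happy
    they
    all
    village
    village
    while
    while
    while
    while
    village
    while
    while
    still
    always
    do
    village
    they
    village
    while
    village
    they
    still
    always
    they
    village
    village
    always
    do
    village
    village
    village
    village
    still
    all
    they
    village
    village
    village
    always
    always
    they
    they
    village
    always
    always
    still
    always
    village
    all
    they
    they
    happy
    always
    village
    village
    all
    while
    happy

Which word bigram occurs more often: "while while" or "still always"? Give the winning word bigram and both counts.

"while while" (4 vs 3)

"while while": 4 occurrences
"still always": 3 occurrences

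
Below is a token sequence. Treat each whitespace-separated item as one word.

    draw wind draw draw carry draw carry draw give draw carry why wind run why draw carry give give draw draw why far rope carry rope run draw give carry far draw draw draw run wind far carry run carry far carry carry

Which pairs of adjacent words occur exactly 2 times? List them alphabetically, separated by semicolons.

carry draw; carry far; draw give; far carry; give draw

Bigram counts meeting the condition (exactly 2 times):
  carry draw: 2
  carry far: 2
  draw give: 2
  far carry: 2
  give draw: 2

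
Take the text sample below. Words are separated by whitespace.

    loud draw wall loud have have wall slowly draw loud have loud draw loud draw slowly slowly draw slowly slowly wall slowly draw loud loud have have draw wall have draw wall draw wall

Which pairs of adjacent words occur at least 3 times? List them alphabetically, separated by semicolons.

Bigram counts meeting the condition (at least 3 times):
  draw loud: 3
  draw wall: 4
  loud draw: 3
  loud have: 3
  slowly draw: 3

draw loud; draw wall; loud draw; loud have; slowly draw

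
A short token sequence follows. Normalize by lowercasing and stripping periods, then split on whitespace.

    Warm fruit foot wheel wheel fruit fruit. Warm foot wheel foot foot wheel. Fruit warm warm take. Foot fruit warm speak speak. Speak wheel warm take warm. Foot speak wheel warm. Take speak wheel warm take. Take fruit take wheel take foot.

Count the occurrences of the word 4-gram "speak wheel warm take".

Scanning the 39 overlapping 4-gram windows for "speak wheel warm take":
  position 23–26: speak wheel warm take
  position 29–32: speak wheel warm take
  position 33–36: speak wheel warm take

3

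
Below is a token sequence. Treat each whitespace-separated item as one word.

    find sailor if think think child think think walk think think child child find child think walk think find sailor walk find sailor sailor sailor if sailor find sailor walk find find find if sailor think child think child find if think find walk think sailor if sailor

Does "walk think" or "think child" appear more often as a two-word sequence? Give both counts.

"think child" (4 vs 3)

"walk think": 3 occurrences
"think child": 4 occurrences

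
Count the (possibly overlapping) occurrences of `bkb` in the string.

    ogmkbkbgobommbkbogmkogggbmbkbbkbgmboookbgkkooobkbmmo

Sliding a length-3 window over the 52 characters (50 positions):
  position 5–7: bkb
  position 14–16: bkb
  position 27–29: bkb
  position 30–32: bkb
  position 47–49: bkb

5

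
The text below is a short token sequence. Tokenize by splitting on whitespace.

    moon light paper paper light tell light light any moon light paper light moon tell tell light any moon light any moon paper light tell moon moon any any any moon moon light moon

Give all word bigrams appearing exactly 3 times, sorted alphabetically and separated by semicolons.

light any; paper light

Bigram counts meeting the condition (exactly 3 times):
  light any: 3
  paper light: 3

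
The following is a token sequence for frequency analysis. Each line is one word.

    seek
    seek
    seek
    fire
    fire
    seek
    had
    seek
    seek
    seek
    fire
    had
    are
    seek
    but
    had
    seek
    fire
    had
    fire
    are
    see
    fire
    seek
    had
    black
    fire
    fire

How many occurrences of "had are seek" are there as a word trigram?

Scanning the 26 overlapping trigram windows for "had are seek":
  position 12–14: had are seek

1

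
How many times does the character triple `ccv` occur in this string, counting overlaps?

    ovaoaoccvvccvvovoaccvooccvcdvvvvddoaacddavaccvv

5

Sliding a length-3 window over the 47 characters (45 positions):
  position 7–9: ccv
  position 11–13: ccv
  position 19–21: ccv
  position 24–26: ccv
  position 44–46: ccv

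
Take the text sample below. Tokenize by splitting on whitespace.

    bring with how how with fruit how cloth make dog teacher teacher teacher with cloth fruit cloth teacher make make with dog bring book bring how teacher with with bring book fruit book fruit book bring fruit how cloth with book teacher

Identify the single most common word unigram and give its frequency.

"with", 7 times

Unigram frequencies (highest first):
  with: 7
  teacher: 6
  bring: 5
  how: 5
  fruit: 5
  book: 5
  … (3 more, each ≤ 4)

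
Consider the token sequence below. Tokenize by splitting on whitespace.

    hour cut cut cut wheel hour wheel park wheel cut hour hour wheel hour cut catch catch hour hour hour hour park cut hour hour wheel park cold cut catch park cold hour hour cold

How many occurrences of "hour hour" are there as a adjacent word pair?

Scanning the 34 overlapping bigram windows for "hour hour":
  position 11–12: hour hour
  position 18–19: hour hour
  position 19–20: hour hour
  position 20–21: hour hour
  position 24–25: hour hour
  position 33–34: hour hour

6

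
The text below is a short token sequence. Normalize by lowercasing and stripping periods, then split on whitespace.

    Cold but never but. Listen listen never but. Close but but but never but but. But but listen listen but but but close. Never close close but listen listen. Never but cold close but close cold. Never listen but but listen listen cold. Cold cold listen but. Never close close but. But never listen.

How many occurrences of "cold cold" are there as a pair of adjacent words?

Scanning the 53 overlapping bigram windows for "cold cold":
  position 43–44: cold cold
  position 44–45: cold cold

2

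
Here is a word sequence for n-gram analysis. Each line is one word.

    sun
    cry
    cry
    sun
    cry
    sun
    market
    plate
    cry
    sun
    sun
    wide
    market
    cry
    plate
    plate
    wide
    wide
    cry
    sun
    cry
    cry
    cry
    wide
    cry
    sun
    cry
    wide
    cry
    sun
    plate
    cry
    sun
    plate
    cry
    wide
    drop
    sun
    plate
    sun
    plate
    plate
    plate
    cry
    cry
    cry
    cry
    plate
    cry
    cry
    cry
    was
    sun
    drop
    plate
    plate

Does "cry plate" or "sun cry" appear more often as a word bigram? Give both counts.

"cry plate": 2 occurrences
"sun cry": 4 occurrences

"sun cry" (4 vs 2)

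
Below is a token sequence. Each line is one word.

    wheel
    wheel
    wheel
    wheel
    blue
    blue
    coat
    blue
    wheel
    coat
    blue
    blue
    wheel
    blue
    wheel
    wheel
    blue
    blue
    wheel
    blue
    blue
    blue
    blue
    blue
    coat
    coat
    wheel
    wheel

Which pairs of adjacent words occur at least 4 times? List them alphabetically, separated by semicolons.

blue blue; blue wheel; wheel blue; wheel wheel

Bigram counts meeting the condition (at least 4 times):
  blue blue: 7
  blue wheel: 4
  wheel blue: 4
  wheel wheel: 5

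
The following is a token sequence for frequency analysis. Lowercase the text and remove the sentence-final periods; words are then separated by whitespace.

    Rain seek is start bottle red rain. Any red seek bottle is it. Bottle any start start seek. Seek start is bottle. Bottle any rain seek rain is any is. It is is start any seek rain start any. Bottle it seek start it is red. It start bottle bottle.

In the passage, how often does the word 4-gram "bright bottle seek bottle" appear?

Scanning the 47 overlapping 4-gram windows for "bright bottle seek bottle":
  (none found)

0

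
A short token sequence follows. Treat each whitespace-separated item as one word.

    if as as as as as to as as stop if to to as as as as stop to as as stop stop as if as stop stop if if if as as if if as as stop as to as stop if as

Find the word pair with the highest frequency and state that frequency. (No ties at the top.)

"as as", 11 times

Bigram frequencies (highest first):
  as as: 11
  as stop: 6
  if as: 5
  to as: 4
  stop if: 3
  if if: 3
  … (7 more, each ≤ 2)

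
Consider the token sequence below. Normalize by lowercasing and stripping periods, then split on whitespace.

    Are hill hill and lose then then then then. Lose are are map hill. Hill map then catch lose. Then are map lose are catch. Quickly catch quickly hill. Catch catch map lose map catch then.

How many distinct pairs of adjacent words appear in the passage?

27

36 tokens → 35 bigram windows in total.
Repeated bigrams (each contributes count−1 duplicates):
  then then: 3
  are map: 2
  catch quickly: 2
  hill hill: 2
  lose are: 2
  lose then: 2
  map lose: 2
8 duplicate windows → 35 − 8 = 27 distinct.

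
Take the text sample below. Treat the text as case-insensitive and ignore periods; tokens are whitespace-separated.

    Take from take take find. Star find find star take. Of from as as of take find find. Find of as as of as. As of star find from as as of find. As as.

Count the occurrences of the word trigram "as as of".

4

Scanning the 33 overlapping trigram windows for "as as of":
  position 13–15: as as of
  position 21–23: as as of
  position 24–26: as as of
  position 30–32: as as of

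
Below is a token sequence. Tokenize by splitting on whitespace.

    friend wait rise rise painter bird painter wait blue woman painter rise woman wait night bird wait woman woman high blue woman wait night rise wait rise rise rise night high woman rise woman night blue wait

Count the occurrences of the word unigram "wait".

7

Scanning the 37 tokens for "wait":
  position 2: wait
  position 8: wait
  position 14: wait
  position 17: wait
  position 23: wait
  position 26: wait
  position 37: wait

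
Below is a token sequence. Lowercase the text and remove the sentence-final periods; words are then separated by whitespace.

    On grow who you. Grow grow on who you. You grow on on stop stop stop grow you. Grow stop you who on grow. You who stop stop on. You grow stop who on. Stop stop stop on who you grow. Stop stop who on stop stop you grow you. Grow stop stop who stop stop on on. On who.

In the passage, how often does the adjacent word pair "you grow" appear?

7

Scanning the 59 overlapping bigram windows for "you grow":
  position 4–5: you grow
  position 10–11: you grow
  position 18–19: you grow
  position 30–31: you grow
  position 40–41: you grow
  position 48–49: you grow
  position 50–51: you grow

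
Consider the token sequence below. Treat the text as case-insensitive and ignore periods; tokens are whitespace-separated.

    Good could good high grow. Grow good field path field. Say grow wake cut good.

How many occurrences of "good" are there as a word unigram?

4

Scanning the 15 tokens for "good":
  position 1: good
  position 3: good
  position 7: good
  position 15: good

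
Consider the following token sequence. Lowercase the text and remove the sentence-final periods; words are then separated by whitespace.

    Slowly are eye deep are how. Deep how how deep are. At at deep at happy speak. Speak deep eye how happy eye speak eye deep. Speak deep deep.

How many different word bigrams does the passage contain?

29 tokens → 28 bigram windows in total.
Repeated bigrams (each contributes count−1 duplicates):
  deep are: 2
  eye deep: 2
  how deep: 2
  speak deep: 2
4 duplicate windows → 28 − 4 = 24 distinct.

24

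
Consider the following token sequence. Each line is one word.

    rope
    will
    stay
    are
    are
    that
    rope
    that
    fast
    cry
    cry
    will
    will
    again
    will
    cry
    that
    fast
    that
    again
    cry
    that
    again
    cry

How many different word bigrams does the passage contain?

24 tokens → 23 bigram windows in total.
Repeated bigrams (each contributes count−1 duplicates):
  again cry: 2
  cry that: 2
  that again: 2
  that fast: 2
4 duplicate windows → 23 − 4 = 19 distinct.

19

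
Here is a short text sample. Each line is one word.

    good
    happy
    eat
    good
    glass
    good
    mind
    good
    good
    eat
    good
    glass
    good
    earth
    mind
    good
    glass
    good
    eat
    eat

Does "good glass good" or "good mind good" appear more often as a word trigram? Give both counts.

"good glass good" (3 vs 1)

"good glass good": 3 occurrences
"good mind good": 1 occurrence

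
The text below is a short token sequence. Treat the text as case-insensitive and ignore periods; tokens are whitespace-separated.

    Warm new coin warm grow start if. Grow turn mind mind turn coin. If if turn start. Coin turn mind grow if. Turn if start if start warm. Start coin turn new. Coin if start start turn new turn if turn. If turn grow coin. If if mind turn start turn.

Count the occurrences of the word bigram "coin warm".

1

Scanning the 50 overlapping bigram windows for "coin warm":
  position 3–4: coin warm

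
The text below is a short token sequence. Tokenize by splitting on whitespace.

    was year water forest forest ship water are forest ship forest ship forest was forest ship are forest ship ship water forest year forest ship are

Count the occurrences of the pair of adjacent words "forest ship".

6

Scanning the 25 overlapping bigram windows for "forest ship":
  position 5–6: forest ship
  position 9–10: forest ship
  position 11–12: forest ship
  position 15–16: forest ship
  position 18–19: forest ship
  position 24–25: forest ship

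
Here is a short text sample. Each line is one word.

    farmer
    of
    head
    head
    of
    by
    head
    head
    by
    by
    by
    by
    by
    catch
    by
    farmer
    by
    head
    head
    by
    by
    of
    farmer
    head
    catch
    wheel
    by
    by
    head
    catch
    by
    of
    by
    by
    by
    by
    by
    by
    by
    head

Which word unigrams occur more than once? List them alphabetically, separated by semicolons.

by; catch; farmer; head; of

Unigram counts meeting the condition (more than once):
  by: 20
  catch: 3
  farmer: 3
  head: 9
  of: 4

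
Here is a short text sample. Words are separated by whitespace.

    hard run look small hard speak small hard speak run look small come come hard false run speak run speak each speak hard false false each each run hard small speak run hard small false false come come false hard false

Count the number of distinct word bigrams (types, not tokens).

41 tokens → 40 bigram windows in total.
Repeated bigrams (each contributes count−1 duplicates):
  hard false: 3
  speak run: 3
  come come: 2
  false false: 2
  hard small: 2
  hard speak: 2
  look small: 2
  run hard: 2
  … (3 more repeated)
13 duplicate windows → 40 − 13 = 27 distinct.

27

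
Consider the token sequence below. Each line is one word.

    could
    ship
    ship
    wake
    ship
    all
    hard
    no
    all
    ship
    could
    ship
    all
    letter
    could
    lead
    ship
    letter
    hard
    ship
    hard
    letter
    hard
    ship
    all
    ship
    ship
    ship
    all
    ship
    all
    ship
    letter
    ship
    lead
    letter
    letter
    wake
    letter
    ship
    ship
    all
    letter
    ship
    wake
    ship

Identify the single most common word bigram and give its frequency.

"ship all", 6 times

Bigram frequencies (highest first):
  ship all: 6
  ship ship: 4
  all ship: 4
  letter ship: 3
  could ship: 2
  ship wake: 2
  … (19 more, each ≤ 2)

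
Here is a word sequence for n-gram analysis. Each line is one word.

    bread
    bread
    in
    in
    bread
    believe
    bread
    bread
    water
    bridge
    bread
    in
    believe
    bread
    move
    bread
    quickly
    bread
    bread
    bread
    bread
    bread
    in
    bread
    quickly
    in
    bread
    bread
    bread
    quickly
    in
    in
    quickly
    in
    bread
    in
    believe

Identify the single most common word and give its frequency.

Unigram frequencies (highest first):
  bread: 18
  in: 9
  quickly: 4
  believe: 3
  water: 1
  bridge: 1
  … (1 more, each ≤ 1)

"bread", 18 times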